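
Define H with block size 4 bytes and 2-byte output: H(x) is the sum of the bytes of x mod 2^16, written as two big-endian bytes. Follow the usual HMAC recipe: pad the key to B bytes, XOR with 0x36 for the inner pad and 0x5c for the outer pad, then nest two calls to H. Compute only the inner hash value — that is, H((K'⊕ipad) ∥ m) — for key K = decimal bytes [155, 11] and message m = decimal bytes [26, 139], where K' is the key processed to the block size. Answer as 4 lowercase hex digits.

01fb

Key decimal bytes [155, 11] = 9b 0b is 2 bytes ≤ B = 4; zero-pad to 4 bytes: K' = 9b 0b 00 00.
K' ⊕ ipad = ad 3d 36 36.
Inner input = ad 3d 36 36 ∥ 1a 8b.
Inner hash: sum = 173+61+54+54+26+139 = 507 → 01 fb.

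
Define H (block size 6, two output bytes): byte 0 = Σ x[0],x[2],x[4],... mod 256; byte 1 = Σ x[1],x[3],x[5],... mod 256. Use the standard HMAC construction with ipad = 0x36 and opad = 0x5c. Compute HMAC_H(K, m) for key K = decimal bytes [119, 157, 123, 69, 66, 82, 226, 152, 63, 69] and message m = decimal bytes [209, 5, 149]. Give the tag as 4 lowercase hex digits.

f69d

Key decimal bytes [119, 157, 123, 69, 66, 82, 226, 152, 63, 69] = 77 9d 7b 45 42 52 e2 98 3f 45 is 10 bytes > B = 6, so hash it first: H(key) = 55 11, then zero-pad to 6 bytes: K' = 55 11 00 00 00 00.
K' ⊕ ipad = 63 27 36 36 36 36.  K' ⊕ opad = 09 4d 5c 5c 5c 5c.
Inner input = (K'⊕ipad) ∥ m = 63 27 36 36 36 36 ∥ d1 05 95.
Inner hash: even-index sum = 565 mod 256 = 53; odd-index sum = 152 mod 256 = 152 → 35 98.
Outer input = (K'⊕opad) ∥ inner = 09 4d 5c 5c 5c 5c ∥ 35 98.
Outer hash (tag): even-index sum = 246 mod 256 = 246; odd-index sum = 413 mod 256 = 157 → f6 9d.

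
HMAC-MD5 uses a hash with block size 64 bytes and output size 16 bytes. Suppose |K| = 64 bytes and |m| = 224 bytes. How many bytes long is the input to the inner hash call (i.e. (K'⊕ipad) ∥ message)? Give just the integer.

Key is 64 ≤ 64 bytes, zero-padded: |K'| = 64.
Inner input = (K'⊕ipad) ∥ m → 64 + 224 = 288 bytes.

288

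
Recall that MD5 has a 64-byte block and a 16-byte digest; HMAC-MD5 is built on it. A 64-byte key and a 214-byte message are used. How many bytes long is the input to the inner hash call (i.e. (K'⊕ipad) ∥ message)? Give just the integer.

Key is 64 ≤ 64 bytes, zero-padded: |K'| = 64.
Inner input = (K'⊕ipad) ∥ m → 64 + 214 = 278 bytes.

278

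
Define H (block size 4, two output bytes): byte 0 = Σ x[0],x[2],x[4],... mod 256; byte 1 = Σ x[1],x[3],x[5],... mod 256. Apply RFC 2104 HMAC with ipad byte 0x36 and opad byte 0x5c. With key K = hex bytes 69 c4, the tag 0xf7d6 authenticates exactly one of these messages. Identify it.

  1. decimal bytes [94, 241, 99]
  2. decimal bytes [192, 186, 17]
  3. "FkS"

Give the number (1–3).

2

Key hex bytes 69 c4 is 2 bytes ≤ B = 4; zero-pad to 4 bytes: K' = 69 c4 00 00.
K' ⊕ ipad = 5f f2 36 36; K' ⊕ opad = 35 98 5c 5c.
m1: inner = H(5f f2 36 36 5e f1 63) = 56 19; tag = H(35 98 5c 5c 56 19) = e70d
m2: inner = H(5f f2 36 36 c0 ba 11) = 66 e2; tag = H(35 98 5c 5c 66 e2) = f7d6 ← matches
m3: inner = H(5f f2 36 36 46 6b 53) = 2e 93; tag = H(35 98 5c 5c 2e 93) = bf87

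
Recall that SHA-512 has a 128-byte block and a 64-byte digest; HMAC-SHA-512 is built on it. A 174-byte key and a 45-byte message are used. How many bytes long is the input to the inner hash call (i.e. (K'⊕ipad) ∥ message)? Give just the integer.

173

Key is 174 > 128 bytes, so it is hashed to 64 bytes then zero-padded to 128: |K'| = 128.
Inner input = (K'⊕ipad) ∥ m → 128 + 45 = 173 bytes.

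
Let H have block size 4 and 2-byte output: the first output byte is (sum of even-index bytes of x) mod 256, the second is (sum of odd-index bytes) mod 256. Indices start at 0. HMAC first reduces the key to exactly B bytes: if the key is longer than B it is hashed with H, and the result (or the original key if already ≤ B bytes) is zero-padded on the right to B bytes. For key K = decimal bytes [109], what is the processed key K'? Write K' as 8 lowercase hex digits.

6d000000

Key decimal bytes [109] = 6d is 1 byte ≤ B = 4; zero-pad to 4 bytes: K' = 6d 00 00 00.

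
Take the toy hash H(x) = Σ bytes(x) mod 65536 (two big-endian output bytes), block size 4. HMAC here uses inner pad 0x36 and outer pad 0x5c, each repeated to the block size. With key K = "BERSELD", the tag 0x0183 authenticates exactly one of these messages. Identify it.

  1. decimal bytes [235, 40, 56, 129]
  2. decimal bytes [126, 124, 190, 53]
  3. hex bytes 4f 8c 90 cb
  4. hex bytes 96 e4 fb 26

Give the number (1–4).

Key "BERSELD" = 42 45 52 53 45 4c 44 is 7 bytes > B = 4, so hash it first: H(key) = 02 01, then zero-pad to 4 bytes: K' = 02 01 00 00.
K' ⊕ ipad = 34 37 36 36; K' ⊕ opad = 5e 5d 5c 5c.
m1: inner = H(34 37 36 36 eb 28 38 81) = 02 a3; tag = H(5e 5d 5c 5c 02 a3) = 0218
m2: inner = H(34 37 36 36 7e 7c be 35) = 02 c4; tag = H(5e 5d 5c 5c 02 c4) = 0239
m3: inner = H(34 37 36 36 4f 8c 90 cb) = 03 0d; tag = H(5e 5d 5c 5c 03 0d) = 0183 ← matches
m4: inner = H(34 37 36 36 96 e4 fb 26) = 03 72; tag = H(5e 5d 5c 5c 03 72) = 01e8

3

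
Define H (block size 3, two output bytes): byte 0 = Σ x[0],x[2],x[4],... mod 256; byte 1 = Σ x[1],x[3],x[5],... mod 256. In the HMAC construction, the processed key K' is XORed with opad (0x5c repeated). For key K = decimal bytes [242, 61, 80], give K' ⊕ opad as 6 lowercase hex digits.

ae610c

Key decimal bytes [242, 61, 80] = f2 3d 50 is exactly B = 3 bytes: K' = f2 3d 50.
XOR each byte with 0x5c: f2⊕5c=ae, 3d⊕5c=61, 50⊕5c=0c.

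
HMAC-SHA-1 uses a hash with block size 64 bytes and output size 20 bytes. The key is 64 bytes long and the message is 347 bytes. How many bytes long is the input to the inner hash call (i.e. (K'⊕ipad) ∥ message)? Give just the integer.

Key is 64 ≤ 64 bytes, zero-padded: |K'| = 64.
Inner input = (K'⊕ipad) ∥ m → 64 + 347 = 411 bytes.

411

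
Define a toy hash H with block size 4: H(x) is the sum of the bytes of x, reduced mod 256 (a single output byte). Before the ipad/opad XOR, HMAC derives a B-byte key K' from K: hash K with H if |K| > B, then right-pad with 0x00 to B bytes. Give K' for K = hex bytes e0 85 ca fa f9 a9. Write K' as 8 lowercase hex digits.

cb000000

|K| = 6 > B = 4, so first hash the key.
H(K): sum = 224+133+202+250+249+169 = 1227; mod 256 = 203 → cb.
Zero-pad H(K) = cb to 4 bytes: K' = cb 00 00 00.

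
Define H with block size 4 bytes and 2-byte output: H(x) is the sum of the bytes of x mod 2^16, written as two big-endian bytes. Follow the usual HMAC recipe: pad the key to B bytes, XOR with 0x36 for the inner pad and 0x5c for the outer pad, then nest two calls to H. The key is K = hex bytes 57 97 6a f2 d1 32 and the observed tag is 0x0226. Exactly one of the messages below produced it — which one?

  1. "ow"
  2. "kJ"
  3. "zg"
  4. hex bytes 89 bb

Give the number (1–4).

3

Key hex bytes 57 97 6a f2 d1 32 is 6 bytes > B = 4, so hash it first: H(key) = 03 4d, then zero-pad to 4 bytes: K' = 03 4d 00 00.
K' ⊕ ipad = 35 7b 36 36; K' ⊕ opad = 5f 11 5c 5c.
m1: inner = H(35 7b 36 36 6f 77) = 02 02; tag = H(5f 11 5c 5c 02 02) = 012c
m2: inner = H(35 7b 36 36 6b 4a) = 01 d1; tag = H(5f 11 5c 5c 01 d1) = 01fa
m3: inner = H(35 7b 36 36 7a 67) = 01 fd; tag = H(5f 11 5c 5c 01 fd) = 0226 ← matches
m4: inner = H(35 7b 36 36 89 bb) = 02 60; tag = H(5f 11 5c 5c 02 60) = 018a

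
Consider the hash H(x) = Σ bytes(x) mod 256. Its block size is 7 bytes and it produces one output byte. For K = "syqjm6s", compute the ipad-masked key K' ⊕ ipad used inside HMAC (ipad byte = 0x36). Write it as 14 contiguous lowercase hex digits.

454f475c5b0045

Key "syqjm6s" = 73 79 71 6a 6d 36 73 is exactly B = 7 bytes: K' = 73 79 71 6a 6d 36 73.
XOR each byte with 0x36: 73⊕36=45, 79⊕36=4f, 71⊕36=47, 6a⊕36=5c, 6d⊕36=5b, 36⊕36=00, 73⊕36=45.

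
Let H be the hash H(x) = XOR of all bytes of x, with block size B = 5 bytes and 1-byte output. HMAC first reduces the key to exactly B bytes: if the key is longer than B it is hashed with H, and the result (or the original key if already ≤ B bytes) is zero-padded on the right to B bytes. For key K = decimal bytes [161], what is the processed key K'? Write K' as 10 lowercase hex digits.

a100000000

Key decimal bytes [161] = a1 is 1 byte ≤ B = 5; zero-pad to 5 bytes: K' = a1 00 00 00 00.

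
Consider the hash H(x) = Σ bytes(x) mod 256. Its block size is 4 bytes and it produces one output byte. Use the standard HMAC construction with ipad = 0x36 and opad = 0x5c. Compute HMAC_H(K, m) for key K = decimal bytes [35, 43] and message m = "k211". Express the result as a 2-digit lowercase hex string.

Key decimal bytes [35, 43] = 23 2b is 2 bytes ≤ B = 4; zero-pad to 4 bytes: K' = 23 2b 00 00.
K' ⊕ ipad = 15 1d 36 36.  K' ⊕ opad = 7f 77 5c 5c.
Inner input = (K'⊕ipad) ∥ m = 15 1d 36 36 ∥ 6b 32 31 31.
Inner hash: sum = 21+29+54+54+107+50+49+49 = 413; mod 256 = 157 → 9d.
Outer input = (K'⊕opad) ∥ inner = 7f 77 5c 5c ∥ 9d.
Outer hash (tag): sum = 127+119+92+92+157 = 587; mod 256 = 75 → 4b.

4b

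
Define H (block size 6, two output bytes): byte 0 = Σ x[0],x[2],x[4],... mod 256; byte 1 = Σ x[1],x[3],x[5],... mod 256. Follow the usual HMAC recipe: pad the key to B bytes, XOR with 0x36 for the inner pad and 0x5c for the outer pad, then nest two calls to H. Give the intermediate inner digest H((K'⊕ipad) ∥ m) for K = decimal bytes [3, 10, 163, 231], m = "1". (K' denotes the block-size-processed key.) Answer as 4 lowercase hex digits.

Key decimal bytes [3, 10, 163, 231] = 03 0a a3 e7 is 4 bytes ≤ B = 6; zero-pad to 6 bytes: K' = 03 0a a3 e7 00 00.
K' ⊕ ipad = 35 3c 95 d1 36 36.
Inner input = 35 3c 95 d1 36 36 ∥ 31.
Inner hash: even-index sum = 305 mod 256 = 49; odd-index sum = 323 mod 256 = 67 → 31 43.

3143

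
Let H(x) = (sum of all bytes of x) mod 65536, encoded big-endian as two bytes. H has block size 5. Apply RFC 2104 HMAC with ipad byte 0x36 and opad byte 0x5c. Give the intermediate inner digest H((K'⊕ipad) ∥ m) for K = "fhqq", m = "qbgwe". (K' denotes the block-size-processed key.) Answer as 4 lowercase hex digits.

Key "fhqq" = 66 68 71 71 is 4 bytes ≤ B = 5; zero-pad to 5 bytes: K' = 66 68 71 71 00.
K' ⊕ ipad = 50 5e 47 47 36.
Inner input = 50 5e 47 47 36 ∥ 71 62 67 77 65.
Inner hash: sum = 80+94+71+71+54+113+98+103+119+101 = 904 → 03 88.

0388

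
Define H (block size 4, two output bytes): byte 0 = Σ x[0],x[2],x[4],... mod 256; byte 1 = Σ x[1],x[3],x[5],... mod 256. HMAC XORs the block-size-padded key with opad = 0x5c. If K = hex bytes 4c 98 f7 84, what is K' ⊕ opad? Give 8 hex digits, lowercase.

10c4abd8

Key hex bytes 4c 98 f7 84 is exactly B = 4 bytes: K' = 4c 98 f7 84.
XOR each byte with 0x5c: 4c⊕5c=10, 98⊕5c=c4, f7⊕5c=ab, 84⊕5c=d8.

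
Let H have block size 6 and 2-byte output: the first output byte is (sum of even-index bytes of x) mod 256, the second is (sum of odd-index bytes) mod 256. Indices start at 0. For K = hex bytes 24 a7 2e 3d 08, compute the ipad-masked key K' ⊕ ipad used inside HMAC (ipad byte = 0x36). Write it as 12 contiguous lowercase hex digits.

1291180b3e36

Key hex bytes 24 a7 2e 3d 08 is 5 bytes ≤ B = 6; zero-pad to 6 bytes: K' = 24 a7 2e 3d 08 00.
XOR each byte with 0x36: 24⊕36=12, a7⊕36=91, 2e⊕36=18, 3d⊕36=0b, 08⊕36=3e, 00⊕36=36.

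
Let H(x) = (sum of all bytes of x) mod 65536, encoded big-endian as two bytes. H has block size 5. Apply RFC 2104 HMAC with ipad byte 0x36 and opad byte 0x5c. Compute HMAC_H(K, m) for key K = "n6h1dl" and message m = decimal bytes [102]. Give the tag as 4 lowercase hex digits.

023b

Key "n6h1dl" = 6e 36 68 31 64 6c is 6 bytes > B = 5, so hash it first: H(key) = 02 0d, then zero-pad to 5 bytes: K' = 02 0d 00 00 00.
K' ⊕ ipad = 34 3b 36 36 36.  K' ⊕ opad = 5e 51 5c 5c 5c.
Inner input = (K'⊕ipad) ∥ m = 34 3b 36 36 36 ∥ 66.
Inner hash: sum = 52+59+54+54+54+102 = 375 → 01 77.
Outer input = (K'⊕opad) ∥ inner = 5e 51 5c 5c 5c ∥ 01 77.
Outer hash (tag): sum = 94+81+92+92+92+1+119 = 571 → 02 3b.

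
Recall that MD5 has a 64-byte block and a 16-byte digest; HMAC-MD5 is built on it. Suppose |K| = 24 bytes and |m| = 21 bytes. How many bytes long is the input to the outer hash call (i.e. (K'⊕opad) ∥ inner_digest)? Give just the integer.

80

Key is 24 ≤ 64 bytes, zero-padded: |K'| = 64.
Outer input = (K'⊕opad) ∥ H(inner) → 64 + 16 = 80 bytes.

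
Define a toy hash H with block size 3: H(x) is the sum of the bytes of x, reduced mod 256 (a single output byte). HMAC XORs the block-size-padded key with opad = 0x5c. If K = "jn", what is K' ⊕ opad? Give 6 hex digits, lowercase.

36325c

Key "jn" = 6a 6e is 2 bytes ≤ B = 3; zero-pad to 3 bytes: K' = 6a 6e 00.
XOR each byte with 0x5c: 6a⊕5c=36, 6e⊕5c=32, 00⊕5c=5c.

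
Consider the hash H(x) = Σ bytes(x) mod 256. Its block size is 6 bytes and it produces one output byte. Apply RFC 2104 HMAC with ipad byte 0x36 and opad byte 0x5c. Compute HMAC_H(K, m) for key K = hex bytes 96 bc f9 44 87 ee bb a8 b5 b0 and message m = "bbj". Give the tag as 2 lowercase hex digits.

92

Key hex bytes 96 bc f9 44 87 ee bb a8 b5 b0 is 10 bytes > B = 6, so hash it first: H(key) = cc, then zero-pad to 6 bytes: K' = cc 00 00 00 00 00.
K' ⊕ ipad = fa 36 36 36 36 36.  K' ⊕ opad = 90 5c 5c 5c 5c 5c.
Inner input = (K'⊕ipad) ∥ m = fa 36 36 36 36 36 ∥ 62 62 6a.
Inner hash: sum = 250+54+54+54+54+54+98+98+106 = 822; mod 256 = 54 → 36.
Outer input = (K'⊕opad) ∥ inner = 90 5c 5c 5c 5c 5c ∥ 36.
Outer hash (tag): sum = 144+92+92+92+92+92+54 = 658; mod 256 = 146 → 92.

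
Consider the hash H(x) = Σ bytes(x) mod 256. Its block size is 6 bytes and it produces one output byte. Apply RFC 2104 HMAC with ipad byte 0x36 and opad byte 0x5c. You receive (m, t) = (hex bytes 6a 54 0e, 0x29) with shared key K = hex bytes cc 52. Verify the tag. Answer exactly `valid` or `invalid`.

Key hex bytes cc 52 is 2 bytes ≤ B = 6; zero-pad to 6 bytes: K' = cc 52 00 00 00 00.
K' ⊕ ipad = fa 64 36 36 36 36; K' ⊕ opad = 90 0e 5c 5c 5c 5c.
Inner hash: sum = 250+100+54+54+54+54+106+84+14 = 770; mod 256 = 2 → 02.
Outer hash (recomputed tag): sum = 144+14+92+92+92+92+2 = 528; mod 256 = 16 → 10.
Recomputed tag = 10; claimed = 29 → mismatch.

invalid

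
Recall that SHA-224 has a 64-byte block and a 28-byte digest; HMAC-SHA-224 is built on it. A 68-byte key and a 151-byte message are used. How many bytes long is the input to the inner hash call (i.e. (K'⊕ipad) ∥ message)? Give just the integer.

Key is 68 > 64 bytes, so it is hashed to 28 bytes then zero-padded to 64: |K'| = 64.
Inner input = (K'⊕ipad) ∥ m → 64 + 151 = 215 bytes.

215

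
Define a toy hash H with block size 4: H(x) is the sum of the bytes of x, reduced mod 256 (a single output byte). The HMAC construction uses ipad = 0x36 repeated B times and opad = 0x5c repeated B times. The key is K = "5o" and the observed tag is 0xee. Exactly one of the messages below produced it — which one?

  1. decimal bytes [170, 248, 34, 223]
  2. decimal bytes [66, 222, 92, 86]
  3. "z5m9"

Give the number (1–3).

Key "5o" = 35 6f is 2 bytes ≤ B = 4; zero-pad to 4 bytes: K' = 35 6f 00 00.
K' ⊕ ipad = 03 59 36 36; K' ⊕ opad = 69 33 5c 5c.
m1: inner = H(03 59 36 36 aa f8 22 df) = 6b; tag = H(69 33 5c 5c 6b) = bf
m2: inner = H(03 59 36 36 42 de 5c 56) = 9a; tag = H(69 33 5c 5c 9a) = ee ← matches
m3: inner = H(03 59 36 36 7a 35 6d 39) = 1d; tag = H(69 33 5c 5c 1d) = 71

2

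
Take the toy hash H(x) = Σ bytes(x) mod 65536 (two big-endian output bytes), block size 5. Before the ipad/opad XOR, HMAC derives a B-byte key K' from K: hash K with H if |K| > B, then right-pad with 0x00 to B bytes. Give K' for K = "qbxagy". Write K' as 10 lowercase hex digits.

028c000000

|K| = 6 > B = 5, so first hash the key.
H(K): sum = 113+98+120+97+103+121 = 652 → 02 8c.
Zero-pad H(K) = 02 8c to 5 bytes: K' = 02 8c 00 00 00.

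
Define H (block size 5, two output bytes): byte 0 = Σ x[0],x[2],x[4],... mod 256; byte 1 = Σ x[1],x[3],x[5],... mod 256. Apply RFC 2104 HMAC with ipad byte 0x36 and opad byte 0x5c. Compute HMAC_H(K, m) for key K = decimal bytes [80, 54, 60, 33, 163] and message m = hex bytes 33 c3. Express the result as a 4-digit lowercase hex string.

b5af

Key decimal bytes [80, 54, 60, 33, 163] = 50 36 3c 21 a3 is exactly B = 5 bytes: K' = 50 36 3c 21 a3.
K' ⊕ ipad = 66 00 0a 17 95.  K' ⊕ opad = 0c 6a 60 7d ff.
Inner input = (K'⊕ipad) ∥ m = 66 00 0a 17 95 ∥ 33 c3.
Inner hash: even-index sum = 456 mod 256 = 200; odd-index sum = 74 mod 256 = 74 → c8 4a.
Outer input = (K'⊕opad) ∥ inner = 0c 6a 60 7d ff ∥ c8 4a.
Outer hash (tag): even-index sum = 437 mod 256 = 181; odd-index sum = 431 mod 256 = 175 → b5 af.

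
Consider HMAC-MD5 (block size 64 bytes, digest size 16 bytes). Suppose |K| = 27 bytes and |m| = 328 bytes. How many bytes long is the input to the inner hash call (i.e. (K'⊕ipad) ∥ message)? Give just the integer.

Key is 27 ≤ 64 bytes, zero-padded: |K'| = 64.
Inner input = (K'⊕ipad) ∥ m → 64 + 328 = 392 bytes.

392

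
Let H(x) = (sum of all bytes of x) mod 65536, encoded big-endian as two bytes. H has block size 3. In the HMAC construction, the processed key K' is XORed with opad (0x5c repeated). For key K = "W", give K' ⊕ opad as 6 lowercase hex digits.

0b5c5c

Key "W" = 57 is 1 byte ≤ B = 3; zero-pad to 3 bytes: K' = 57 00 00.
XOR each byte with 0x5c: 57⊕5c=0b, 00⊕5c=5c, 00⊕5c=5c.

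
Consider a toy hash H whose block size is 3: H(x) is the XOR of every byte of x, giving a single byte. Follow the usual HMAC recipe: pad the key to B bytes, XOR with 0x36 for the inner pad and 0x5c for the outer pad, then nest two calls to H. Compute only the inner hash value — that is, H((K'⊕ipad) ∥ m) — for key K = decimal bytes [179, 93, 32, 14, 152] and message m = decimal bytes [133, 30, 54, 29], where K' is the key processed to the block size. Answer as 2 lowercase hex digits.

de

Key decimal bytes [179, 93, 32, 14, 152] = b3 5d 20 0e 98 is 5 bytes > B = 3, so hash it first: H(key) = 58, then zero-pad to 3 bytes: K' = 58 00 00.
K' ⊕ ipad = 6e 36 36.
Inner input = 6e 36 36 ∥ 85 1e 36 1d.
Inner hash: XOR 6e⊕36⊕36⊕85⊕1e⊕36⊕1d = de.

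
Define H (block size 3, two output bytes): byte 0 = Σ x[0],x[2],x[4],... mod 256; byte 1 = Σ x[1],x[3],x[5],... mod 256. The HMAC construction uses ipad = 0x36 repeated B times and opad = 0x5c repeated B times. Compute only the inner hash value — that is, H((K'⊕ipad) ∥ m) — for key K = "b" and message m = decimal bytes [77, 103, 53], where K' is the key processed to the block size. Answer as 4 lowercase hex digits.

Key "b" = 62 is 1 byte ≤ B = 3; zero-pad to 3 bytes: K' = 62 00 00.
K' ⊕ ipad = 54 36 36.
Inner input = 54 36 36 ∥ 4d 67 35.
Inner hash: even-index sum = 241 mod 256 = 241; odd-index sum = 184 mod 256 = 184 → f1 b8.

f1b8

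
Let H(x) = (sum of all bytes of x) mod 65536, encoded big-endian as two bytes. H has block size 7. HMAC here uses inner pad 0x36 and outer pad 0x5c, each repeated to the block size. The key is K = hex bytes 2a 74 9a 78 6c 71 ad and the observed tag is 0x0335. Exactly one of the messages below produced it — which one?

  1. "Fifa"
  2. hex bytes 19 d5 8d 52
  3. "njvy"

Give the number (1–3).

3

Key hex bytes 2a 74 9a 78 6c 71 ad is exactly B = 7 bytes: K' = 2a 74 9a 78 6c 71 ad.
K' ⊕ ipad = 1c 42 ac 4e 5a 47 9b; K' ⊕ opad = 76 28 c6 24 30 2d f1.
m1: inner = H(1c 42 ac 4e 5a 47 9b 46 69 66 61) = 04 0a; tag = H(76 28 c6 24 30 2d f1 04 0a) = 02e4
m2: inner = H(1c 42 ac 4e 5a 47 9b 19 d5 8d 52) = 04 61; tag = H(76 28 c6 24 30 2d f1 04 61) = 033b
m3: inner = H(1c 42 ac 4e 5a 47 9b 6e 6a 76 79) = 04 5b; tag = H(76 28 c6 24 30 2d f1 04 5b) = 0335 ← matches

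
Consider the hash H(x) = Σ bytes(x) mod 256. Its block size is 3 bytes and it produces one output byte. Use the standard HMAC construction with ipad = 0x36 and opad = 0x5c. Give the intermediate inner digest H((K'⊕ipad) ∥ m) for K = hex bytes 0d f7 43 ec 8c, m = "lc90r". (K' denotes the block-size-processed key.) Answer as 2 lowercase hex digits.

9f

Key hex bytes 0d f7 43 ec 8c is 5 bytes > B = 3, so hash it first: H(key) = bf, then zero-pad to 3 bytes: K' = bf 00 00.
K' ⊕ ipad = 89 36 36.
Inner input = 89 36 36 ∥ 6c 63 39 30 72.
Inner hash: sum = 137+54+54+108+99+57+48+114 = 671; mod 256 = 159 → 9f.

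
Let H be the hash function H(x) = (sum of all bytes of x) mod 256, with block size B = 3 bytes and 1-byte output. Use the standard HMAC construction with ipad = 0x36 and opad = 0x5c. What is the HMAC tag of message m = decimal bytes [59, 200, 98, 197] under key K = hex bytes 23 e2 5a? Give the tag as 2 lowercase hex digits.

Key hex bytes 23 e2 5a is exactly B = 3 bytes: K' = 23 e2 5a.
K' ⊕ ipad = 15 d4 6c.  K' ⊕ opad = 7f be 06.
Inner input = (K'⊕ipad) ∥ m = 15 d4 6c ∥ 3b c8 62 c5.
Inner hash: sum = 21+212+108+59+200+98+197 = 895; mod 256 = 127 → 7f.
Outer input = (K'⊕opad) ∥ inner = 7f be 06 ∥ 7f.
Outer hash (tag): sum = 127+190+6+127 = 450; mod 256 = 194 → c2.

c2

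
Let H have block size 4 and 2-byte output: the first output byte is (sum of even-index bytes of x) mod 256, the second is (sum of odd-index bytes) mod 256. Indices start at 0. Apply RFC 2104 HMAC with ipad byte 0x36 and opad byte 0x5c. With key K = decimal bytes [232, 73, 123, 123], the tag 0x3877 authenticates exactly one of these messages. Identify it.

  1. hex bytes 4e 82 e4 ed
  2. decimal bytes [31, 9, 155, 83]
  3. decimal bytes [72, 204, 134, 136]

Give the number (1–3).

1

Key decimal bytes [232, 73, 123, 123] = e8 49 7b 7b is exactly B = 4 bytes: K' = e8 49 7b 7b.
K' ⊕ ipad = de 7f 4d 4d; K' ⊕ opad = b4 15 27 27.
m1: inner = H(de 7f 4d 4d 4e 82 e4 ed) = 5d 3b; tag = H(b4 15 27 27 5d 3b) = 3877 ← matches
m2: inner = H(de 7f 4d 4d 1f 09 9b 53) = e5 28; tag = H(b4 15 27 27 e5 28) = c064
m3: inner = H(de 7f 4d 4d 48 cc 86 88) = f9 20; tag = H(b4 15 27 27 f9 20) = d45c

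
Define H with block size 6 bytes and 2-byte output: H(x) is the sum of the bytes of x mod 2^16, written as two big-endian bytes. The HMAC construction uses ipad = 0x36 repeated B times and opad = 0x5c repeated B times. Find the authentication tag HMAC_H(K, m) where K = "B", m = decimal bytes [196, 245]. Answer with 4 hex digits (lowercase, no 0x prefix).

Key "B" = 42 is 1 byte ≤ B = 6; zero-pad to 6 bytes: K' = 42 00 00 00 00 00.
K' ⊕ ipad = 74 36 36 36 36 36.  K' ⊕ opad = 1e 5c 5c 5c 5c 5c.
Inner input = (K'⊕ipad) ∥ m = 74 36 36 36 36 36 ∥ c4 f5.
Inner hash: sum = 116+54+54+54+54+54+196+245 = 827 → 03 3b.
Outer input = (K'⊕opad) ∥ inner = 1e 5c 5c 5c 5c 5c ∥ 03 3b.
Outer hash (tag): sum = 30+92+92+92+92+92+3+59 = 552 → 02 28.

0228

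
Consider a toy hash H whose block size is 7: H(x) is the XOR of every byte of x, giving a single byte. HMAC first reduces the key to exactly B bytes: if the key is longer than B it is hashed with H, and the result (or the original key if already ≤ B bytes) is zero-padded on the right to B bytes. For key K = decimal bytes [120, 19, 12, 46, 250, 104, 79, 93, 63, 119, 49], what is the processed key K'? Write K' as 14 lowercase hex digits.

b0000000000000

|K| = 11 > B = 7, so first hash the key.
H(K): XOR 78⊕13⊕0c⊕2e⊕fa⊕68⊕4f⊕5d⊕3f⊕77⊕31 = b0.
Zero-pad H(K) = b0 to 7 bytes: K' = b0 00 00 00 00 00 00.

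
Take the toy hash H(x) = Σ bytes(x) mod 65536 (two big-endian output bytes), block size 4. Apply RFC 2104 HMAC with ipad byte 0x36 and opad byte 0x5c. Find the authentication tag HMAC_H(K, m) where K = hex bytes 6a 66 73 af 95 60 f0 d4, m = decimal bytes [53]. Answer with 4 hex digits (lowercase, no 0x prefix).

0278

Key hex bytes 6a 66 73 af 95 60 f0 d4 is 8 bytes > B = 4, so hash it first: H(key) = 04 ab, then zero-pad to 4 bytes: K' = 04 ab 00 00.
K' ⊕ ipad = 32 9d 36 36.  K' ⊕ opad = 58 f7 5c 5c.
Inner input = (K'⊕ipad) ∥ m = 32 9d 36 36 ∥ 35.
Inner hash: sum = 50+157+54+54+53 = 368 → 01 70.
Outer input = (K'⊕opad) ∥ inner = 58 f7 5c 5c ∥ 01 70.
Outer hash (tag): sum = 88+247+92+92+1+112 = 632 → 02 78.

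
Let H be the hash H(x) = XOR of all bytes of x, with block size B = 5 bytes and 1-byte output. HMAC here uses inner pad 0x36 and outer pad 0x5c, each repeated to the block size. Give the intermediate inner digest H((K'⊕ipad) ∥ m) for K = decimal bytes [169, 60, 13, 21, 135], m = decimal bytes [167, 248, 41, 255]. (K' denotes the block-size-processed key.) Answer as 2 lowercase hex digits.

Key decimal bytes [169, 60, 13, 21, 135] = a9 3c 0d 15 87 is exactly B = 5 bytes: K' = a9 3c 0d 15 87.
K' ⊕ ipad = 9f 0a 3b 23 b1.
Inner input = 9f 0a 3b 23 b1 ∥ a7 f8 29 ff.
Inner hash: XOR 9f⊕0a⊕3b⊕23⊕b1⊕a7⊕f8⊕29⊕ff = b5.

b5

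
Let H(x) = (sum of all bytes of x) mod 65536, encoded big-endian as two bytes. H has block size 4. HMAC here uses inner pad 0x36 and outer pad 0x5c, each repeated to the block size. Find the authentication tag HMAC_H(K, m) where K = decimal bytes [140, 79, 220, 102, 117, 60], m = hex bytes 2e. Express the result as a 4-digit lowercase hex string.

Key decimal bytes [140, 79, 220, 102, 117, 60] = 8c 4f dc 66 75 3c is 6 bytes > B = 4, so hash it first: H(key) = 02 ce, then zero-pad to 4 bytes: K' = 02 ce 00 00.
K' ⊕ ipad = 34 f8 36 36.  K' ⊕ opad = 5e 92 5c 5c.
Inner input = (K'⊕ipad) ∥ m = 34 f8 36 36 ∥ 2e.
Inner hash: sum = 52+248+54+54+46 = 454 → 01 c6.
Outer input = (K'⊕opad) ∥ inner = 5e 92 5c 5c ∥ 01 c6.
Outer hash (tag): sum = 94+146+92+92+1+198 = 623 → 02 6f.

026f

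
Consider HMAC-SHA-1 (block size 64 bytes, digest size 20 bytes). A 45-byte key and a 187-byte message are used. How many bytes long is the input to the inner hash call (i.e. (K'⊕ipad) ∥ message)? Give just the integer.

251

Key is 45 ≤ 64 bytes, zero-padded: |K'| = 64.
Inner input = (K'⊕ipad) ∥ m → 64 + 187 = 251 bytes.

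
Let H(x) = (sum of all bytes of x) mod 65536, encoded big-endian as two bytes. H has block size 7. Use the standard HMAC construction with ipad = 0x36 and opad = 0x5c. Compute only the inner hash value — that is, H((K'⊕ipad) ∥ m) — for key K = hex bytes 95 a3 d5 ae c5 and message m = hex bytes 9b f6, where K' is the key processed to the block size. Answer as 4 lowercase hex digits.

05a3

Key hex bytes 95 a3 d5 ae c5 is 5 bytes ≤ B = 7; zero-pad to 7 bytes: K' = 95 a3 d5 ae c5 00 00.
K' ⊕ ipad = a3 95 e3 98 f3 36 36.
Inner input = a3 95 e3 98 f3 36 36 ∥ 9b f6.
Inner hash: sum = 163+149+227+152+243+54+54+155+246 = 1443 → 05 a3.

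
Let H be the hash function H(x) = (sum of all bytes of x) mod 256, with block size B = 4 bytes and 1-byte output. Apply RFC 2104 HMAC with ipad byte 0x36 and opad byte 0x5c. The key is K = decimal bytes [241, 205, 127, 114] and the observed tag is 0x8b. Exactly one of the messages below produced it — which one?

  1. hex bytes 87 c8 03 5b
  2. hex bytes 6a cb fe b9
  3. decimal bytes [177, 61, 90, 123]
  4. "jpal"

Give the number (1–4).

1

Key decimal bytes [241, 205, 127, 114] = f1 cd 7f 72 is exactly B = 4 bytes: K' = f1 cd 7f 72.
K' ⊕ ipad = c7 fb 49 44; K' ⊕ opad = ad 91 23 2e.
m1: inner = H(c7 fb 49 44 87 c8 03 5b) = fc; tag = H(ad 91 23 2e fc) = 8b ← matches
m2: inner = H(c7 fb 49 44 6a cb fe b9) = 3b; tag = H(ad 91 23 2e 3b) = ca
m3: inner = H(c7 fb 49 44 b1 3d 5a 7b) = 12; tag = H(ad 91 23 2e 12) = a1
m4: inner = H(c7 fb 49 44 6a 70 61 6c) = f6; tag = H(ad 91 23 2e f6) = 85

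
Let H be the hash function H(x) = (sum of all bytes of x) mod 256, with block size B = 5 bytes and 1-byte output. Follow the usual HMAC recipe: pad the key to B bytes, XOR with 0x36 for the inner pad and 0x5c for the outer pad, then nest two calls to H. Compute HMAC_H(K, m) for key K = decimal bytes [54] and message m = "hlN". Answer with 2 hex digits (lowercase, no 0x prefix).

Key decimal bytes [54] = 36 is 1 byte ≤ B = 5; zero-pad to 5 bytes: K' = 36 00 00 00 00.
K' ⊕ ipad = 00 36 36 36 36.  K' ⊕ opad = 6a 5c 5c 5c 5c.
Inner input = (K'⊕ipad) ∥ m = 00 36 36 36 36 ∥ 68 6c 4e.
Inner hash: sum = 0+54+54+54+54+104+108+78 = 506; mod 256 = 250 → fa.
Outer input = (K'⊕opad) ∥ inner = 6a 5c 5c 5c 5c ∥ fa.
Outer hash (tag): sum = 106+92+92+92+92+250 = 724; mod 256 = 212 → d4.

d4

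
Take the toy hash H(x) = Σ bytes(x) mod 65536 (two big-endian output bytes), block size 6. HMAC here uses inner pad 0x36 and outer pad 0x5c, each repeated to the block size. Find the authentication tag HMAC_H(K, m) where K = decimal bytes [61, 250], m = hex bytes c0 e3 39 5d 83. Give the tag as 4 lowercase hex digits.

02e6

Key decimal bytes [61, 250] = 3d fa is 2 bytes ≤ B = 6; zero-pad to 6 bytes: K' = 3d fa 00 00 00 00.
K' ⊕ ipad = 0b cc 36 36 36 36.  K' ⊕ opad = 61 a6 5c 5c 5c 5c.
Inner input = (K'⊕ipad) ∥ m = 0b cc 36 36 36 36 ∥ c0 e3 39 5d 83.
Inner hash: sum = 11+204+54+54+54+54+192+227+57+93+131 = 1131 → 04 6b.
Outer input = (K'⊕opad) ∥ inner = 61 a6 5c 5c 5c 5c ∥ 04 6b.
Outer hash (tag): sum = 97+166+92+92+92+92+4+107 = 742 → 02 e6.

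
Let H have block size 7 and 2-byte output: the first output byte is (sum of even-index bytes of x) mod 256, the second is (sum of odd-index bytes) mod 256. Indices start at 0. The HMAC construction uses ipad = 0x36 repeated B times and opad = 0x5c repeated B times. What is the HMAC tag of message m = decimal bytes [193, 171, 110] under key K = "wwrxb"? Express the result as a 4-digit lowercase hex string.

Key "wwrxb" = 77 77 72 78 62 is 5 bytes ≤ B = 7; zero-pad to 7 bytes: K' = 77 77 72 78 62 00 00.
K' ⊕ ipad = 41 41 44 4e 54 36 36.  K' ⊕ opad = 2b 2b 2e 24 3e 5c 5c.
Inner input = (K'⊕ipad) ∥ m = 41 41 44 4e 54 36 36 ∥ c1 ab 6e.
Inner hash: even-index sum = 442 mod 256 = 186; odd-index sum = 500 mod 256 = 244 → ba f4.
Outer input = (K'⊕opad) ∥ inner = 2b 2b 2e 24 3e 5c 5c ∥ ba f4.
Outer hash (tag): even-index sum = 487 mod 256 = 231; odd-index sum = 357 mod 256 = 101 → e7 65.

e765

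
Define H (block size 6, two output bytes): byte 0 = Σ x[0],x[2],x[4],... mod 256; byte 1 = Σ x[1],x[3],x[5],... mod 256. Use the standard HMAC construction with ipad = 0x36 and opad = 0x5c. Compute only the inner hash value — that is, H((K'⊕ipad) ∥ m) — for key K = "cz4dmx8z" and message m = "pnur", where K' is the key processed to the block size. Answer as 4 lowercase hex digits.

Key "cz4dmx8z" = 63 7a 34 64 6d 78 38 7a is 8 bytes > B = 6, so hash it first: H(key) = 3c d0, then zero-pad to 6 bytes: K' = 3c d0 00 00 00 00.
K' ⊕ ipad = 0a e6 36 36 36 36.
Inner input = 0a e6 36 36 36 36 ∥ 70 6e 75 72.
Inner hash: even-index sum = 347 mod 256 = 91; odd-index sum = 562 mod 256 = 50 → 5b 32.

5b32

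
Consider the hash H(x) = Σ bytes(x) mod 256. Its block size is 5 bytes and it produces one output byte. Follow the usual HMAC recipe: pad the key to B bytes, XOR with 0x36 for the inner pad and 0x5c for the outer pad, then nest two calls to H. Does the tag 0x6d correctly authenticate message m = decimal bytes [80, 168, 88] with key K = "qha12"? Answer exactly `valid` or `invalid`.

invalid

Key "qha12" = 71 68 61 31 32 is exactly B = 5 bytes: K' = 71 68 61 31 32.
K' ⊕ ipad = 47 5e 57 07 04; K' ⊕ opad = 2d 34 3d 6d 6e.
Inner hash: sum = 71+94+87+7+4+80+168+88 = 599; mod 256 = 87 → 57.
Outer hash (recomputed tag): sum = 45+52+61+109+110+87 = 464; mod 256 = 208 → d0.
Recomputed tag = d0; claimed = 6d → mismatch.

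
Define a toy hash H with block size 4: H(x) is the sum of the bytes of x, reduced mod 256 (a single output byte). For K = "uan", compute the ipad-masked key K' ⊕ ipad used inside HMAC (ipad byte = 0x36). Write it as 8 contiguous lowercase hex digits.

43575836

Key "uan" = 75 61 6e is 3 bytes ≤ B = 4; zero-pad to 4 bytes: K' = 75 61 6e 00.
XOR each byte with 0x36: 75⊕36=43, 61⊕36=57, 6e⊕36=58, 00⊕36=36.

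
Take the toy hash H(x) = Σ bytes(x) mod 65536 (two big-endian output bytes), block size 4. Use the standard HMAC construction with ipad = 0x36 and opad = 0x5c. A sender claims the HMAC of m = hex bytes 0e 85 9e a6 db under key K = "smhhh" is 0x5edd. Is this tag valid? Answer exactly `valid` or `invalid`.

invalid

Key "smhhh" = 73 6d 68 68 68 is 5 bytes > B = 4, so hash it first: H(key) = 02 18, then zero-pad to 4 bytes: K' = 02 18 00 00.
K' ⊕ ipad = 34 2e 36 36; K' ⊕ opad = 5e 44 5c 5c.
Inner hash: sum = 52+46+54+54+14+133+158+166+219 = 896 → 03 80.
Outer hash (recomputed tag): sum = 94+68+92+92+3+128 = 477 → 01 dd.
Recomputed tag = 01dd; claimed = 5edd → mismatch.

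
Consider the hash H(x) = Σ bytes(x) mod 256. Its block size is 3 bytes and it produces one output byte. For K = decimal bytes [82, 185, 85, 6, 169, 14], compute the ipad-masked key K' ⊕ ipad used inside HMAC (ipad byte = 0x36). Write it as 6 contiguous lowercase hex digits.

2b3636

Key decimal bytes [82, 185, 85, 6, 169, 14] = 52 b9 55 06 a9 0e is 6 bytes > B = 3, so hash it first: H(key) = 1d, then zero-pad to 3 bytes: K' = 1d 00 00.
XOR each byte with 0x36: 1d⊕36=2b, 00⊕36=36, 00⊕36=36.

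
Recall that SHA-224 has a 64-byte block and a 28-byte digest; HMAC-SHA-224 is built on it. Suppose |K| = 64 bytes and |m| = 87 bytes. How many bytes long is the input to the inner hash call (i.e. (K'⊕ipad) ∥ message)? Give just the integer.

151

Key is 64 ≤ 64 bytes, zero-padded: |K'| = 64.
Inner input = (K'⊕ipad) ∥ m → 64 + 87 = 151 bytes.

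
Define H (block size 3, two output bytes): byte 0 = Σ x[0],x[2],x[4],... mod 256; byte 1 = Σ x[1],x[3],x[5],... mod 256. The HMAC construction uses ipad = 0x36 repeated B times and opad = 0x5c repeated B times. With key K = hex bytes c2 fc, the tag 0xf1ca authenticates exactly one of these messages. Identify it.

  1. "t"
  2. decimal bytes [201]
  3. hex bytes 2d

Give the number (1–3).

3

Key hex bytes c2 fc is 2 bytes ≤ B = 3; zero-pad to 3 bytes: K' = c2 fc 00.
K' ⊕ ipad = f4 ca 36; K' ⊕ opad = 9e a0 5c.
m1: inner = H(f4 ca 36 74) = 2a 3e; tag = H(9e a0 5c 2a 3e) = 38ca
m2: inner = H(f4 ca 36 c9) = 2a 93; tag = H(9e a0 5c 2a 93) = 8dca
m3: inner = H(f4 ca 36 2d) = 2a f7; tag = H(9e a0 5c 2a f7) = f1ca ← matches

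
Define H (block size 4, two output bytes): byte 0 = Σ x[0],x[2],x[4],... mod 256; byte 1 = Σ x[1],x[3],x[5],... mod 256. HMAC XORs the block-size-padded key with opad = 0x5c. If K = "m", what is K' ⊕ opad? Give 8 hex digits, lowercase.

315c5c5c

Key "m" = 6d is 1 byte ≤ B = 4; zero-pad to 4 bytes: K' = 6d 00 00 00.
XOR each byte with 0x5c: 6d⊕5c=31, 00⊕5c=5c, 00⊕5c=5c, 00⊕5c=5c.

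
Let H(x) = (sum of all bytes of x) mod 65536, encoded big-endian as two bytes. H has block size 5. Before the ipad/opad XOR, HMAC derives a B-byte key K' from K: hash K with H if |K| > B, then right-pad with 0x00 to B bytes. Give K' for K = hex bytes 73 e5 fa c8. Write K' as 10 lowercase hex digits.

Key hex bytes 73 e5 fa c8 is 4 bytes ≤ B = 5; zero-pad to 5 bytes: K' = 73 e5 fa c8 00.

73e5fac800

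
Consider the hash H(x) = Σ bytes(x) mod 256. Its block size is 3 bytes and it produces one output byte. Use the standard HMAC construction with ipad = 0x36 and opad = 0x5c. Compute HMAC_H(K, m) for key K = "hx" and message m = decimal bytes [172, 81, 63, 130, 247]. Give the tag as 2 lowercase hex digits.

Key "hx" = 68 78 is 2 bytes ≤ B = 3; zero-pad to 3 bytes: K' = 68 78 00.
K' ⊕ ipad = 5e 4e 36.  K' ⊕ opad = 34 24 5c.
Inner input = (K'⊕ipad) ∥ m = 5e 4e 36 ∥ ac 51 3f 82 f7.
Inner hash: sum = 94+78+54+172+81+63+130+247 = 919; mod 256 = 151 → 97.
Outer input = (K'⊕opad) ∥ inner = 34 24 5c ∥ 97.
Outer hash (tag): sum = 52+36+92+151 = 331; mod 256 = 75 → 4b.

4b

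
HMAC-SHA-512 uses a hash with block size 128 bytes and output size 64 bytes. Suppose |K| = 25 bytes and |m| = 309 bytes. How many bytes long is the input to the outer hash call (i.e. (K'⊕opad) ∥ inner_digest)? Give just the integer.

192

Key is 25 ≤ 128 bytes, zero-padded: |K'| = 128.
Outer input = (K'⊕opad) ∥ H(inner) → 128 + 64 = 192 bytes.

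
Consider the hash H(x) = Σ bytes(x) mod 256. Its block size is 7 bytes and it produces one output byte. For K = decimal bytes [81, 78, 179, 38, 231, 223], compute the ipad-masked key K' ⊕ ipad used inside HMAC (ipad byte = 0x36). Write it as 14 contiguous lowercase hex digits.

67788510d1e936

Key decimal bytes [81, 78, 179, 38, 231, 223] = 51 4e b3 26 e7 df is 6 bytes ≤ B = 7; zero-pad to 7 bytes: K' = 51 4e b3 26 e7 df 00.
XOR each byte with 0x36: 51⊕36=67, 4e⊕36=78, b3⊕36=85, 26⊕36=10, e7⊕36=d1, df⊕36=e9, 00⊕36=36.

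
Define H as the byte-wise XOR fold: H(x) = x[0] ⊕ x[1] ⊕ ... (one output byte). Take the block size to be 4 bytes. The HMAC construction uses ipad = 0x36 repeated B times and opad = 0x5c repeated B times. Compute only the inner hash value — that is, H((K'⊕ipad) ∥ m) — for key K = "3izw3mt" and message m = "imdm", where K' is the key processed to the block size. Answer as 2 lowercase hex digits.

70

Key "3izw3mt" = 33 69 7a 77 33 6d 74 is 7 bytes > B = 4, so hash it first: H(key) = 7d, then zero-pad to 4 bytes: K' = 7d 00 00 00.
K' ⊕ ipad = 4b 36 36 36.
Inner input = 4b 36 36 36 ∥ 69 6d 64 6d.
Inner hash: XOR 4b⊕36⊕36⊕36⊕69⊕6d⊕64⊕6d = 70.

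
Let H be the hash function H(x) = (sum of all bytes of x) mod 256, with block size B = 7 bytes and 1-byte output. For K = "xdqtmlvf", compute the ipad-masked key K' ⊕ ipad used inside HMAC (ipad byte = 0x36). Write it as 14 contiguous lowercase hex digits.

Key "xdqtmlvf" = 78 64 71 74 6d 6c 76 66 is 8 bytes > B = 7, so hash it first: H(key) = 76, then zero-pad to 7 bytes: K' = 76 00 00 00 00 00 00.
XOR each byte with 0x36: 76⊕36=40, 00⊕36=36, 00⊕36=36, 00⊕36=36, 00⊕36=36, 00⊕36=36, 00⊕36=36.

40363636363636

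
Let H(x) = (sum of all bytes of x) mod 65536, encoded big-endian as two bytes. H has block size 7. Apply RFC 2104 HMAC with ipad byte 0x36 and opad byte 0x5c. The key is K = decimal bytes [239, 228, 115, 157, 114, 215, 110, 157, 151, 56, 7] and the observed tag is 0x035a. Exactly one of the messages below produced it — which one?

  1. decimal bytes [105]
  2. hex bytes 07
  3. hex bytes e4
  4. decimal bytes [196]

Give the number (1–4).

1

Key decimal bytes [239, 228, 115, 157, 114, 215, 110, 157, 151, 56, 7] = ef e4 73 9d 72 d7 6e 9d 97 38 07 is 11 bytes > B = 7, so hash it first: H(key) = 06 0d, then zero-pad to 7 bytes: K' = 06 0d 00 00 00 00 00.
K' ⊕ ipad = 30 3b 36 36 36 36 36; K' ⊕ opad = 5a 51 5c 5c 5c 5c 5c.
m1: inner = H(30 3b 36 36 36 36 36 69) = 01 e2; tag = H(5a 51 5c 5c 5c 5c 5c 01 e2) = 035a ← matches
m2: inner = H(30 3b 36 36 36 36 36 07) = 01 80; tag = H(5a 51 5c 5c 5c 5c 5c 01 80) = 02f8
m3: inner = H(30 3b 36 36 36 36 36 e4) = 02 5d; tag = H(5a 51 5c 5c 5c 5c 5c 02 5d) = 02d6
m4: inner = H(30 3b 36 36 36 36 36 c4) = 02 3d; tag = H(5a 51 5c 5c 5c 5c 5c 02 3d) = 02b6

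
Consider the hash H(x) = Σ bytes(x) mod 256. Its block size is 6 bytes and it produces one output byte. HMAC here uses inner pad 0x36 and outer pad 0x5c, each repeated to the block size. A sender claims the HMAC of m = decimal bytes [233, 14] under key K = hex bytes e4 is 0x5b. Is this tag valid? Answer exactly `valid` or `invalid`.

valid

Key hex bytes e4 is 1 byte ≤ B = 6; zero-pad to 6 bytes: K' = e4 00 00 00 00 00.
K' ⊕ ipad = d2 36 36 36 36 36; K' ⊕ opad = b8 5c 5c 5c 5c 5c.
Inner hash: sum = 210+54+54+54+54+54+233+14 = 727; mod 256 = 215 → d7.
Outer hash (recomputed tag): sum = 184+92+92+92+92+92+215 = 859; mod 256 = 91 → 5b.
Recomputed tag = 5b; claimed = 5b → match.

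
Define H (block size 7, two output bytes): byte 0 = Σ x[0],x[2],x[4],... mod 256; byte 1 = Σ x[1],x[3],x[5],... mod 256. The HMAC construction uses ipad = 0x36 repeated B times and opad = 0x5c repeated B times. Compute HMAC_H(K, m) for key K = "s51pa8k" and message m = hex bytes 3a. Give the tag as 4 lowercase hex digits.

Key "s51pa8k" = 73 35 31 70 61 38 6b is exactly B = 7 bytes: K' = 73 35 31 70 61 38 6b.
K' ⊕ ipad = 45 03 07 46 57 0e 5d.  K' ⊕ opad = 2f 69 6d 2c 3d 64 37.
Inner input = (K'⊕ipad) ∥ m = 45 03 07 46 57 0e 5d ∥ 3a.
Inner hash: even-index sum = 256 mod 256 = 0; odd-index sum = 145 mod 256 = 145 → 00 91.
Outer input = (K'⊕opad) ∥ inner = 2f 69 6d 2c 3d 64 37 ∥ 00 91.
Outer hash (tag): even-index sum = 417 mod 256 = 161; odd-index sum = 249 mod 256 = 249 → a1 f9.

a1f9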